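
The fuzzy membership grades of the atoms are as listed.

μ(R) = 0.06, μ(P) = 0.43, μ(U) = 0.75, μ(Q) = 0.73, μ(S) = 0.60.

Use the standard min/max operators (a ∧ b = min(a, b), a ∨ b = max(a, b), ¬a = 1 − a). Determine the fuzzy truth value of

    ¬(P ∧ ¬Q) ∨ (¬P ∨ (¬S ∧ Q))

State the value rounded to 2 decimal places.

¬Q = 1 − 0.73 = 0.27
P ∧ ¬Q = min(a, b) on (0.43, 0.27) = 0.27
¬(P ∧ ¬Q) = 1 − 0.27 = 0.73
¬P = 1 − 0.43 = 0.57
¬S = 1 − 0.60 = 0.40
¬S ∧ Q = min(a, b) on (0.40, 0.73) = 0.40
¬P ∨ (¬S ∧ Q) = max(a, b) on (0.57, 0.40) = 0.57
¬(P ∧ ¬Q) ∨ (¬P ∨ (¬S ∧ Q)) = max(a, b) on (0.73, 0.57) = 0.73

0.73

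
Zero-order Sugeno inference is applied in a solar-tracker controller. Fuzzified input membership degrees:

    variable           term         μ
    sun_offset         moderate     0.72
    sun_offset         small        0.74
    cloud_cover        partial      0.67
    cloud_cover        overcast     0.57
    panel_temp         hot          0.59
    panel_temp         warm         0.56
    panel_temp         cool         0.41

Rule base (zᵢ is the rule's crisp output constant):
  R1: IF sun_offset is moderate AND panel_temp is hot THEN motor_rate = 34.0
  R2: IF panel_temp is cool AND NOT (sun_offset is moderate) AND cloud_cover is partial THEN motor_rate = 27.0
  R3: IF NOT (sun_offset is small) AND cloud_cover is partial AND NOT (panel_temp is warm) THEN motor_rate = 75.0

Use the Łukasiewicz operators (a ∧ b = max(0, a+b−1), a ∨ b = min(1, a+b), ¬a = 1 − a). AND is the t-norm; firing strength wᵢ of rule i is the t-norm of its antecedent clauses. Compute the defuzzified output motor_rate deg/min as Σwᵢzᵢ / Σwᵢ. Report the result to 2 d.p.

R1 (z=34.0): moderate=0.72, hot=0.59; AND[max(0, a+b−1)] → w = 0.31
R2 (z=27.0): cool=0.41, ¬moderate=1−0.72=0.28, partial=0.67; AND[max(0, a+b−1)] → w = 0.00
R3 (z=75.0): ¬small=1−0.74=0.26, partial=0.67, ¬warm=1−0.56=0.44; AND[max(0, a+b−1)] → w = 0.00
Weighted average = (0.31·34.0 + 0.00·27.0 + 0.00·75.0) / (0.31 + 0.00 + 0.00)
  = 10.5400 / 0.3100 = 34.00

34.00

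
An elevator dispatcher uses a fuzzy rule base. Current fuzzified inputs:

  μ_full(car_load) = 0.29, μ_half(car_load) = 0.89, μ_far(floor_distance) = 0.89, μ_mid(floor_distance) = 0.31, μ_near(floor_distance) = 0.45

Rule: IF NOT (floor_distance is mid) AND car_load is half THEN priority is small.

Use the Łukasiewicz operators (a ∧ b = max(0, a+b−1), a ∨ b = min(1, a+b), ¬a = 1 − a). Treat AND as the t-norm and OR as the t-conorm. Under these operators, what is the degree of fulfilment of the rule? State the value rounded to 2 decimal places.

0.58

firing strength: ¬mid=1−0.31=0.69, half=0.89; AND[max(0, a+b−1)] → w = 0.58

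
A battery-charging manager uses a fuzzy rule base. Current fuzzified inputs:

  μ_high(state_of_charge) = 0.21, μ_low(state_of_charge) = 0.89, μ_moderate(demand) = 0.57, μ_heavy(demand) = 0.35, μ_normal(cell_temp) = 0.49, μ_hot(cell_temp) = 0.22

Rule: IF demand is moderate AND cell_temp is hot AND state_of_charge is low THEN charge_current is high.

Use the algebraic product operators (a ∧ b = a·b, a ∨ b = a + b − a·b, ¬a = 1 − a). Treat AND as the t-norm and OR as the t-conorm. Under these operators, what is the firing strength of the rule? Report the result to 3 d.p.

firing strength: moderate=0.57, hot=0.22, low=0.89; AND[a·b] → w = 0.1116

0.112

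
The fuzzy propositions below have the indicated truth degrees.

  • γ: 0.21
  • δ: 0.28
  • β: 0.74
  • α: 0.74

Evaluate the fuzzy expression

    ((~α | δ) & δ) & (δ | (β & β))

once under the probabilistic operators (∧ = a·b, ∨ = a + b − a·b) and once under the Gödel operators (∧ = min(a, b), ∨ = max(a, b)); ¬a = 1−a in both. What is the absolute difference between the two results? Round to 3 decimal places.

Under probabilistic:
  ~α = 1 − 0.7400 = 0.2600
  ~α | δ = a + b − a·b on (0.2600, 0.2800) = 0.4672
  (~α | δ) & δ = a·b on (0.4672, 0.2800) = 0.1308
  β & β = a·b on (0.7400, 0.7400) = 0.5476
  δ | (β & β) = a + b − a·b on (0.2800, 0.5476) = 0.6743
  ((~α | δ) & δ) & (δ | (β & β)) = a·b on (0.1308, 0.6743) = 0.0882
  → value = 0.0882
Under Gödel:
  ~α = 1 − 0.74 = 0.26
  ~α | δ = max(a, b) on (0.26, 0.28) = 0.28
  (~α | δ) & δ = min(a, b) on (0.28, 0.28) = 0.28
  β & β = min(a, b) on (0.74, 0.74) = 0.74
  δ | (β & β) = max(a, b) on (0.28, 0.74) = 0.74
  ((~α | δ) & δ) & (δ | (β & β)) = min(a, b) on (0.28, 0.74) = 0.28
  → value = 0.2800
|0.0882 − 0.2800| = 0.192

0.192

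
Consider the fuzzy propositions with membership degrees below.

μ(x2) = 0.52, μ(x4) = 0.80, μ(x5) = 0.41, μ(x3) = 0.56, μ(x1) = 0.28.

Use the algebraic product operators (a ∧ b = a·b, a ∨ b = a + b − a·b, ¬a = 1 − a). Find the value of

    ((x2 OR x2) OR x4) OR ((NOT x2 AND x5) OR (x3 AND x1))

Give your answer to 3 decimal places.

0.969

x2 OR x2 = a + b − a·b on (0.5200, 0.5200) = 0.7696
(x2 OR x2) OR x4 = a + b − a·b on (0.7696, 0.8000) = 0.9539
NOT x2 = 1 − 0.5200 = 0.4800
NOT x2 AND x5 = a·b on (0.4800, 0.4100) = 0.1968
x3 AND x1 = a·b on (0.5600, 0.2800) = 0.1568
(NOT x2 AND x5) OR (x3 AND x1) = a + b − a·b on (0.1968, 0.1568) = 0.3227
((x2 OR x2) OR x4) OR ((NOT x2 AND x5) OR (x3 AND x1)) = a + b − a·b on (0.9539, 0.3227) = 0.9688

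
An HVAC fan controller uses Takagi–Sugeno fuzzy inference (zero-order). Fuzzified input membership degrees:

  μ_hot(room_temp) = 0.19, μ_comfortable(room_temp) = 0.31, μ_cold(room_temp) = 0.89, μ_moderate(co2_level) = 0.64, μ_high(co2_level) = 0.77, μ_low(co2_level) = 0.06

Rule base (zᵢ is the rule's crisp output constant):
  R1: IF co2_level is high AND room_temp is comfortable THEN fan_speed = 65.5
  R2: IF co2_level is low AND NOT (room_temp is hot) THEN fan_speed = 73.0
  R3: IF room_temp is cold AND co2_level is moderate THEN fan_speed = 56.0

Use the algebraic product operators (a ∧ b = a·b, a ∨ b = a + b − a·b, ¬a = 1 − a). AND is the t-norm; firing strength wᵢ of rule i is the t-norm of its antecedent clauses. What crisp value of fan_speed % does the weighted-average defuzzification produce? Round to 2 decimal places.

R1 (z=65.5): high=0.77, comfortable=0.31; AND[a·b] → w = 0.2387
R2 (z=73.0): low=0.06, ¬hot=1−0.19=0.81; AND[a·b] → w = 0.0486
R3 (z=56.0): cold=0.89, moderate=0.64; AND[a·b] → w = 0.5696
Weighted average = (0.2387·65.5 + 0.0486·73.0 + 0.5696·56.0) / (0.2387 + 0.0486 + 0.5696)
  = 51.0802 / 0.8569 = 59.61

59.61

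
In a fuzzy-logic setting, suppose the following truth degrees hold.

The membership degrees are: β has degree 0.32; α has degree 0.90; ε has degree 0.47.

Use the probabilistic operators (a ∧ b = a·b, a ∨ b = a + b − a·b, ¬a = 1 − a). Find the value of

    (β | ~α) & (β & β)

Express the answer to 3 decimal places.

~α = 1 − 0.9000 = 0.1000
β | ~α = a + b − a·b on (0.3200, 0.1000) = 0.3880
β & β = a·b on (0.3200, 0.3200) = 0.1024
(β | ~α) & (β & β) = a·b on (0.3880, 0.1024) = 0.0397

0.040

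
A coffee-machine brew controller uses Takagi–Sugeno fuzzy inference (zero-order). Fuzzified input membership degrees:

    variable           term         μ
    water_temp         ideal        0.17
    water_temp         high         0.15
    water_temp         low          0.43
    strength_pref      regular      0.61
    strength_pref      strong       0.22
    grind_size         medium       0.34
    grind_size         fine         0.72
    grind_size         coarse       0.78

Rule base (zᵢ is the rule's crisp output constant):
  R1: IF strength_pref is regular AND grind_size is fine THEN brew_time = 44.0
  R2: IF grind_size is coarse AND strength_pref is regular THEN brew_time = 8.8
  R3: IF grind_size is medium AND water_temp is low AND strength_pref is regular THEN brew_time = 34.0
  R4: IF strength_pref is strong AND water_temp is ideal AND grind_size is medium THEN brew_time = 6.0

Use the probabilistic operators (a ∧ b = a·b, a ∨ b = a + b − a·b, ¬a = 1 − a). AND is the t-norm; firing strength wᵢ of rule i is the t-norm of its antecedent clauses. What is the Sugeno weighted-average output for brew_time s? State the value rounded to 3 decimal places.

R1 (z=44.0): regular=0.61, fine=0.72; AND[a·b] → w = 0.4392
R2 (z=8.8): coarse=0.78, regular=0.61; AND[a·b] → w = 0.4758
R3 (z=34.0): medium=0.34, low=0.43, regular=0.61; AND[a·b] → w = 0.0892
R4 (z=6.0): strong=0.22, ideal=0.17, medium=0.34; AND[a·b] → w = 0.0127
Weighted average = (0.4392·44.0 + 0.4758·8.8 + 0.0892·34.0 + 0.0127·6.0) / (0.4392 + 0.4758 + 0.0892 + 0.0127)
  = 26.6203 / 1.0169 = 26.178

26.178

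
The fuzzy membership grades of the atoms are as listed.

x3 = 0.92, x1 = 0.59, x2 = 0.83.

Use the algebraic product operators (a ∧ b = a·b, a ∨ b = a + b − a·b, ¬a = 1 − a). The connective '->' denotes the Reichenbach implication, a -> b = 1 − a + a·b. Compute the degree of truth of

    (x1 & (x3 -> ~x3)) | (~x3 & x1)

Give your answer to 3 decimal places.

~x3 = 1 − 0.9200 = 0.0800
x3 -> ~x3  [Reichenbach: 1 − a + a·b] with a=0.9200, b=0.0800 → 0.1536
x1 & (x3 -> ~x3) = a·b on (0.5900, 0.1536) = 0.0906
~x3 = 1 − 0.9200 = 0.0800
~x3 & x1 = a·b on (0.0800, 0.5900) = 0.0472
(x1 & (x3 -> ~x3)) | (~x3 & x1) = a + b − a·b on (0.0906, 0.0472) = 0.1335

0.134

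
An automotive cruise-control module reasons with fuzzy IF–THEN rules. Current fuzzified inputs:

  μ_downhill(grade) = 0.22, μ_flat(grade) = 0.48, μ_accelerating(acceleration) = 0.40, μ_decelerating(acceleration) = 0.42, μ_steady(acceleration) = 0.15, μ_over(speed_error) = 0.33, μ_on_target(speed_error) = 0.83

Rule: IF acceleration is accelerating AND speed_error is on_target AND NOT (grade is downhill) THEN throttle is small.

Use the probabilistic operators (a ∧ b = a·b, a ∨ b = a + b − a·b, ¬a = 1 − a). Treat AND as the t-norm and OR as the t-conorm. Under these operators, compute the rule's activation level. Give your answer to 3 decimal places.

firing strength: accelerating=0.40, on_target=0.83, ¬downhill=1−0.22=0.78; AND[a·b] → w = 0.2590

0.259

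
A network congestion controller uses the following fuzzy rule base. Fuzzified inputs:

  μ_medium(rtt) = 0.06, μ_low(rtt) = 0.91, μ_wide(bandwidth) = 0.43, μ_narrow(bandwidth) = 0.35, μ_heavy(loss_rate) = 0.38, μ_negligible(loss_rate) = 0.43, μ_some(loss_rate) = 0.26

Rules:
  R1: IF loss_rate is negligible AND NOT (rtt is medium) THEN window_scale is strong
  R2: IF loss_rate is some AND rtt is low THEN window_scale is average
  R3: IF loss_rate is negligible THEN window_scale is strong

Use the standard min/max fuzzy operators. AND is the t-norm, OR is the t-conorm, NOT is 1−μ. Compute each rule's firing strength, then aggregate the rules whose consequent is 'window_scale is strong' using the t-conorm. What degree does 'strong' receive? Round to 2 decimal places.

0.43

R1: negligible=0.43, ¬medium=1−0.06=0.94; AND[min(a, b)] → w = 0.43
R2: some=0.26, low=0.91; AND[min(a, b)] → w = 0.26
R3: negligible=0.43 → w = 0.43
Rules with consequent 'strong': {R1, R3} → strengths 0.43, 0.43
Aggregate via t-conorm [max(a, b)]: 0.43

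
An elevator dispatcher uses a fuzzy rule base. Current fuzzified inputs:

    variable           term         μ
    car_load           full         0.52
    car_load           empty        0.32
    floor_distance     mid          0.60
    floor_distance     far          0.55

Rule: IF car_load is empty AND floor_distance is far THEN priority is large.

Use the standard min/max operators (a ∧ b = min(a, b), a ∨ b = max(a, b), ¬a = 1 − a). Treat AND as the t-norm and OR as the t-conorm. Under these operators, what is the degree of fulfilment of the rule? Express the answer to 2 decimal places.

0.32

firing strength: empty=0.32, far=0.55; AND[min(a, b)] → w = 0.32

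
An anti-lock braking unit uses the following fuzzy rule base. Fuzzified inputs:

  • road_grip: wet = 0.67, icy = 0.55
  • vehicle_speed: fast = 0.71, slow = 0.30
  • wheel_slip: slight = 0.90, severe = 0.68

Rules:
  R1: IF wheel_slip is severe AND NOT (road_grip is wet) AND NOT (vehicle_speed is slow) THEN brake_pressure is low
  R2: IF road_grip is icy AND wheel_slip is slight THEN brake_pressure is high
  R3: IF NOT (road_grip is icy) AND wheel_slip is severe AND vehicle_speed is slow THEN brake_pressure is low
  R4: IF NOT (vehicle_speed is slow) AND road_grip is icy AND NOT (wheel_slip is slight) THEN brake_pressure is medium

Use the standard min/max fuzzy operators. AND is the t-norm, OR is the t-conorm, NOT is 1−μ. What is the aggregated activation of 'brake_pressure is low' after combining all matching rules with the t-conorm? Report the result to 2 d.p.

R1: severe=0.68, ¬wet=1−0.67=0.33, ¬slow=1−0.30=0.70; AND[min(a, b)] → w = 0.33
R2: icy=0.55, slight=0.90; AND[min(a, b)] → w = 0.55
R3: ¬icy=1−0.55=0.45, severe=0.68, slow=0.30; AND[min(a, b)] → w = 0.30
R4: ¬slow=1−0.30=0.70, icy=0.55, ¬slight=1−0.90=0.10; AND[min(a, b)] → w = 0.10
Rules with consequent 'low': {R1, R3} → strengths 0.33, 0.30
Aggregate via t-conorm [max(a, b)]: 0.33

0.33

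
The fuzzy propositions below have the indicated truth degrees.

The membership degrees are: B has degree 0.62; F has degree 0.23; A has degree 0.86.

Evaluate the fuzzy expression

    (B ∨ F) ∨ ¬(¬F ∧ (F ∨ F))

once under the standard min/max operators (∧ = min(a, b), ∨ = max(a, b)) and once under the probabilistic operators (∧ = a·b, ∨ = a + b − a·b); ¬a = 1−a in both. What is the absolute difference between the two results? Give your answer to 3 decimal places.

Under standard min/max:
  B ∨ F = max(a, b) on (0.62, 0.23) = 0.62
  ¬F = 1 − 0.23 = 0.77
  F ∨ F = max(a, b) on (0.23, 0.23) = 0.23
  ¬F ∧ (F ∨ F) = min(a, b) on (0.77, 0.23) = 0.23
  ¬(¬F ∧ (F ∨ F)) = 1 − 0.23 = 0.77
  (B ∨ F) ∨ ¬(¬F ∧ (F ∨ F)) = max(a, b) on (0.62, 0.77) = 0.77
  → value = 0.7700
Under probabilistic:
  B ∨ F = a + b − a·b on (0.6200, 0.2300) = 0.7074
  ¬F = 1 − 0.2300 = 0.7700
  F ∨ F = a + b − a·b on (0.2300, 0.2300) = 0.4071
  ¬F ∧ (F ∨ F) = a·b on (0.7700, 0.4071) = 0.3135
  ¬(¬F ∧ (F ∨ F)) = 1 − 0.3135 = 0.6865
  (B ∨ F) ∨ ¬(¬F ∧ (F ∨ F)) = a + b − a·b on (0.7074, 0.6865) = 0.9083
  → value = 0.9083
|0.7700 − 0.9083| = 0.138

0.138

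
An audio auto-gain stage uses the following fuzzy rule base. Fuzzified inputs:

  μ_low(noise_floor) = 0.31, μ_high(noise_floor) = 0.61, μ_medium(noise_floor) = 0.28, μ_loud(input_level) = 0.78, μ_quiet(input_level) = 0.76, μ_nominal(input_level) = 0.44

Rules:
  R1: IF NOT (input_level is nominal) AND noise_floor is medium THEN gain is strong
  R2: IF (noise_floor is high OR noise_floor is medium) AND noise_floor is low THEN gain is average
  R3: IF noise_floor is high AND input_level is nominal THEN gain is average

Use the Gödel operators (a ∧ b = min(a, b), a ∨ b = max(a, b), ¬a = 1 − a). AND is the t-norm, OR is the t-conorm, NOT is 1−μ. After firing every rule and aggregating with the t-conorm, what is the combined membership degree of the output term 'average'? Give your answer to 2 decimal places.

0.44

R1: ¬nominal=1−0.44=0.56, medium=0.28; AND[min(a, b)] → w = 0.28
R2: (high=0.61 OR medium=0.28) = 0.61; AND[min(a, b)] with low=0.31 → w = 0.31
R3: high=0.61, nominal=0.44; AND[min(a, b)] → w = 0.44
Rules with consequent 'average': {R2, R3} → strengths 0.31, 0.44
Aggregate via t-conorm [max(a, b)]: 0.44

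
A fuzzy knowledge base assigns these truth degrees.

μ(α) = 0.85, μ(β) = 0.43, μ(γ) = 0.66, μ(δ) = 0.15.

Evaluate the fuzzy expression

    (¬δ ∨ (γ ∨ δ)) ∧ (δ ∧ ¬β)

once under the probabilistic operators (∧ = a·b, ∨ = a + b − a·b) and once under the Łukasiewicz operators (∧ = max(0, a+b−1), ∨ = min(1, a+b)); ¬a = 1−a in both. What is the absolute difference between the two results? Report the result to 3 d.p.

0.082

Under probabilistic:
  ¬δ = 1 − 0.1500 = 0.8500
  γ ∨ δ = a + b − a·b on (0.6600, 0.1500) = 0.7110
  ¬δ ∨ (γ ∨ δ) = a + b − a·b on (0.8500, 0.7110) = 0.9566
  ¬β = 1 − 0.4300 = 0.5700
  δ ∧ ¬β = a·b on (0.1500, 0.5700) = 0.0855
  (¬δ ∨ (γ ∨ δ)) ∧ (δ ∧ ¬β) = a·b on (0.9566, 0.0855) = 0.0818
  → value = 0.0818
Under Łukasiewicz:
  ¬δ = 1 − 0.15 = 0.85
  γ ∨ δ = min(1, a+b) on (0.66, 0.15) = 0.81
  ¬δ ∨ (γ ∨ δ) = min(1, a+b) on (0.85, 0.81) = 1.00
  ¬β = 1 − 0.43 = 0.57
  δ ∧ ¬β = max(0, a+b−1) on (0.15, 0.57) = 0.00
  (¬δ ∨ (γ ∨ δ)) ∧ (δ ∧ ¬β) = max(0, a+b−1) on (1.00, 0.00) = 0.00
  → value = 0.0000
|0.0818 − 0.0000| = 0.082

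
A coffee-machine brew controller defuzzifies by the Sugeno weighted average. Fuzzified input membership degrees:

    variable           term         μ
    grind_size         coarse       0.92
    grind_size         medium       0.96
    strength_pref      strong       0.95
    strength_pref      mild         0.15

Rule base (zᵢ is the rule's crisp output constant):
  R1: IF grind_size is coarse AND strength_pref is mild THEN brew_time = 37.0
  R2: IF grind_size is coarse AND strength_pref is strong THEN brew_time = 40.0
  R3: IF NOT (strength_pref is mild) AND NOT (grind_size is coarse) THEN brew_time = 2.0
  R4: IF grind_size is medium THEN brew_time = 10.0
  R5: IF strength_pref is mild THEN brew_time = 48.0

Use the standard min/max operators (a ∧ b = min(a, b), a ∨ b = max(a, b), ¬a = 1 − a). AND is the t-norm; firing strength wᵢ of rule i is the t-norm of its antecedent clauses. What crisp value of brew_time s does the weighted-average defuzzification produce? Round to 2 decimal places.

26.24

R1 (z=37.0): coarse=0.92, mild=0.15; AND[min(a, b)] → w = 0.15
R2 (z=40.0): coarse=0.92, strong=0.95; AND[min(a, b)] → w = 0.92
R3 (z=2.0): ¬mild=1−0.15=0.85, ¬coarse=1−0.92=0.08; AND[min(a, b)] → w = 0.08
R4 (z=10.0): medium=0.96 → w = 0.96
R5 (z=48.0): mild=0.15 → w = 0.15
Weighted average = (0.15·37.0 + 0.92·40.0 + 0.08·2.0 + 0.96·10.0 + 0.15·48.0) / (0.15 + 0.92 + 0.08 + 0.96 + 0.15)
  = 59.3100 / 2.2600 = 26.24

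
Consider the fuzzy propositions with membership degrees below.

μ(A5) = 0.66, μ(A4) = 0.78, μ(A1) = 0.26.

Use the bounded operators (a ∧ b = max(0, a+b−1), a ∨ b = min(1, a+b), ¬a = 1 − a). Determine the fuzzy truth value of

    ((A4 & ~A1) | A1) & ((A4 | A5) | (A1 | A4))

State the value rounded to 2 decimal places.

0.78

~A1 = 1 − 0.26 = 0.74
A4 & ~A1 = max(0, a+b−1) on (0.78, 0.74) = 0.52
(A4 & ~A1) | A1 = min(1, a+b) on (0.52, 0.26) = 0.78
A4 | A5 = min(1, a+b) on (0.78, 0.66) = 1.00
A1 | A4 = min(1, a+b) on (0.26, 0.78) = 1.00
(A4 | A5) | (A1 | A4) = min(1, a+b) on (1.00, 1.00) = 1.00
((A4 & ~A1) | A1) & ((A4 | A5) | (A1 | A4)) = max(0, a+b−1) on (0.78, 1.00) = 0.78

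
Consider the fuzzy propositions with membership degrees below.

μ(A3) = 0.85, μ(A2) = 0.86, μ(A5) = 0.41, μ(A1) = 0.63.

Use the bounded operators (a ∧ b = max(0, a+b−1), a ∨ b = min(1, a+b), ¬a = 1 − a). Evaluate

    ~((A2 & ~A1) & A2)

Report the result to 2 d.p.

0.91

~A1 = 1 − 0.63 = 0.37
A2 & ~A1 = max(0, a+b−1) on (0.86, 0.37) = 0.23
(A2 & ~A1) & A2 = max(0, a+b−1) on (0.23, 0.86) = 0.09
~((A2 & ~A1) & A2) = 1 − 0.09 = 0.91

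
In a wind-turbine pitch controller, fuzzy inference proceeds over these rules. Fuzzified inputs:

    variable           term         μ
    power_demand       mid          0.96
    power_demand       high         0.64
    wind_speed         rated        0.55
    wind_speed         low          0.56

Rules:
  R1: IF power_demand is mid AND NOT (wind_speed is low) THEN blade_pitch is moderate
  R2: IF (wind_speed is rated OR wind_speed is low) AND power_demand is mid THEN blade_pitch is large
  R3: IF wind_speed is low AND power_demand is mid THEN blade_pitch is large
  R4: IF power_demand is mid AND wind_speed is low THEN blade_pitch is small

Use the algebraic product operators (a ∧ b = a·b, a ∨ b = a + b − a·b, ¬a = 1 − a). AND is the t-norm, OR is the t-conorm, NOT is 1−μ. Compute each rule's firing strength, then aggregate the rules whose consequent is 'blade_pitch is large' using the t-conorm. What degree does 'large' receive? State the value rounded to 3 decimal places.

R1: mid=0.96, ¬low=1−0.56=0.44; AND[a·b] → w = 0.4224
R2: (rated=0.55 OR low=0.56) = 0.8020; AND[a·b] with mid=0.96 → w = 0.7699
R3: low=0.56, mid=0.96; AND[a·b] → w = 0.5376
R4: mid=0.96, low=0.56; AND[a·b] → w = 0.5376
Rules with consequent 'large': {R2, R3} → strengths 0.7699, 0.5376
Aggregate via t-conorm [a + b − a·b]: 0.8936

0.894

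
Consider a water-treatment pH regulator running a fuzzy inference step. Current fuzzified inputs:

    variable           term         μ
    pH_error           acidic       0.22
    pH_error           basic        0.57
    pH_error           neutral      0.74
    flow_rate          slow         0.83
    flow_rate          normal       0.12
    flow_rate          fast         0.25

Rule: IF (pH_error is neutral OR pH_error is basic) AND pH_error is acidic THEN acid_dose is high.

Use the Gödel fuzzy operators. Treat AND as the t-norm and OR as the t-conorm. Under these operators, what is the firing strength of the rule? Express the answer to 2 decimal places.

0.22

firing strength: (neutral=0.74 OR basic=0.57) = 0.74; AND[min(a, b)] with acidic=0.22 → w = 0.22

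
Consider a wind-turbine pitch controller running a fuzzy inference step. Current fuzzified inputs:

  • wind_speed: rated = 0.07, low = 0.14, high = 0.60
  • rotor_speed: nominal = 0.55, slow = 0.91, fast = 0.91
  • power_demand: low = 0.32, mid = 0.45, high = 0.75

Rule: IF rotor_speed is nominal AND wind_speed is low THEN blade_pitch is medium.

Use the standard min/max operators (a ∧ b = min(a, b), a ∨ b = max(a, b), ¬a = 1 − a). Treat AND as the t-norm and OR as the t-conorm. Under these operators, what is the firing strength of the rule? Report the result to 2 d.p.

0.14

firing strength: nominal=0.55, low=0.14; AND[min(a, b)] → w = 0.14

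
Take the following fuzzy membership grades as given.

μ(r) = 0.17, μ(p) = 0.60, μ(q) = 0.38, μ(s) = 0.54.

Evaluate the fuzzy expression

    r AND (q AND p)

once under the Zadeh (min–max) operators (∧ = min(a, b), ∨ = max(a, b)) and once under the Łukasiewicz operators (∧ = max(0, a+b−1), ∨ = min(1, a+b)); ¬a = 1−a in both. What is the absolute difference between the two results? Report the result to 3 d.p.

Under Zadeh (min–max):
  q AND p = min(a, b) on (0.38, 0.60) = 0.38
  r AND (q AND p) = min(a, b) on (0.17, 0.38) = 0.17
  → value = 0.1700
Under Łukasiewicz:
  q AND p = max(0, a+b−1) on (0.38, 0.60) = 0.00
  r AND (q AND p) = max(0, a+b−1) on (0.17, 0.00) = 0.00
  → value = 0.0000
|0.1700 − 0.0000| = 0.170

0.170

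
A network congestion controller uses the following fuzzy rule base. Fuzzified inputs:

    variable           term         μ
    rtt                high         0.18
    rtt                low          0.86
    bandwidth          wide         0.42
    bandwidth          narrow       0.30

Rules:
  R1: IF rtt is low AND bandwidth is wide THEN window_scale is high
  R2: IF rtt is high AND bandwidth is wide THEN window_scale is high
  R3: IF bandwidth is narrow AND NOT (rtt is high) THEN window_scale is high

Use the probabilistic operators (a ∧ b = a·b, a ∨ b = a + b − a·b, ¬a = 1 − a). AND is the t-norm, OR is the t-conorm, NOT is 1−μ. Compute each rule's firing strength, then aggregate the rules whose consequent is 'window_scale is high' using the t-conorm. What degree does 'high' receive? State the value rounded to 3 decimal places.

0.555

R1: low=0.86, wide=0.42; AND[a·b] → w = 0.3612
R2: high=0.18, wide=0.42; AND[a·b] → w = 0.0756
R3: narrow=0.30, ¬high=1−0.18=0.82; AND[a·b] → w = 0.2460
Rules with consequent 'high': {R1, R2, R3} → strengths 0.3612, 0.0756, 0.2460
Aggregate via t-conorm [a + b − a·b]: 0.5548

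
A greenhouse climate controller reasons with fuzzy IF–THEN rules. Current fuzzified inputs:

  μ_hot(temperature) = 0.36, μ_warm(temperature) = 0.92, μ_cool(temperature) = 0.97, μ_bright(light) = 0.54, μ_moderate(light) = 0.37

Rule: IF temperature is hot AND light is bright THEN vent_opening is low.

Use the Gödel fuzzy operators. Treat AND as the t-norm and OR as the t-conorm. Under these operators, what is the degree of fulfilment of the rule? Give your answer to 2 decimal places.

0.36

firing strength: hot=0.36, bright=0.54; AND[min(a, b)] → w = 0.36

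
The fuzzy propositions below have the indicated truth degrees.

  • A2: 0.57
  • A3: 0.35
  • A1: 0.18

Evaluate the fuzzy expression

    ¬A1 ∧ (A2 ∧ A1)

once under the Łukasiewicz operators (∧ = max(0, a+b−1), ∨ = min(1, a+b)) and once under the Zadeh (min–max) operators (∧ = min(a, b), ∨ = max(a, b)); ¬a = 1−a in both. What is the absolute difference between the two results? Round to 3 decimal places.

Under Łukasiewicz:
  ¬A1 = 1 − 0.18 = 0.82
  A2 ∧ A1 = max(0, a+b−1) on (0.57, 0.18) = 0.00
  ¬A1 ∧ (A2 ∧ A1) = max(0, a+b−1) on (0.82, 0.00) = 0.00
  → value = 0.0000
Under Zadeh (min–max):
  ¬A1 = 1 − 0.18 = 0.82
  A2 ∧ A1 = min(a, b) on (0.57, 0.18) = 0.18
  ¬A1 ∧ (A2 ∧ A1) = min(a, b) on (0.82, 0.18) = 0.18
  → value = 0.1800
|0.0000 − 0.1800| = 0.180

0.180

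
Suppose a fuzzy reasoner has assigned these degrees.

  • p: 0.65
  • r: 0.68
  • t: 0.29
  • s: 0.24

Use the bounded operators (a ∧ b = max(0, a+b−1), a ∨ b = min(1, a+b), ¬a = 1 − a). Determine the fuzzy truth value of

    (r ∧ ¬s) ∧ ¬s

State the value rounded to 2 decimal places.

0.20

¬s = 1 − 0.24 = 0.76
r ∧ ¬s = max(0, a+b−1) on (0.68, 0.76) = 0.44
¬s = 1 − 0.24 = 0.76
(r ∧ ¬s) ∧ ¬s = max(0, a+b−1) on (0.44, 0.76) = 0.20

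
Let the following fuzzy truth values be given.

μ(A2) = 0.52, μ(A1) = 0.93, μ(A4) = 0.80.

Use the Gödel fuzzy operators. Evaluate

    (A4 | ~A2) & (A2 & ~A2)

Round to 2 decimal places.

0.48

~A2 = 1 − 0.52 = 0.48
A4 | ~A2 = max(a, b) on (0.80, 0.48) = 0.80
~A2 = 1 − 0.52 = 0.48
A2 & ~A2 = min(a, b) on (0.52, 0.48) = 0.48
(A4 | ~A2) & (A2 & ~A2) = min(a, b) on (0.80, 0.48) = 0.48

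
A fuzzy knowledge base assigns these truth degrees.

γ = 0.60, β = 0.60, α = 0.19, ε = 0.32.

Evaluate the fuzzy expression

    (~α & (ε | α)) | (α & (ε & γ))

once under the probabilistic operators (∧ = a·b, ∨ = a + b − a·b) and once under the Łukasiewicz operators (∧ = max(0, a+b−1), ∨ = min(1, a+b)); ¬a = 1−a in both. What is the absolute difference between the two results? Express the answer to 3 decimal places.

Under probabilistic:
  ~α = 1 − 0.1900 = 0.8100
  ε | α = a + b − a·b on (0.3200, 0.1900) = 0.4492
  ~α & (ε | α) = a·b on (0.8100, 0.4492) = 0.3639
  ε & γ = a·b on (0.3200, 0.6000) = 0.1920
  α & (ε & γ) = a·b on (0.1900, 0.1920) = 0.0365
  (~α & (ε | α)) | (α & (ε & γ)) = a + b − a·b on (0.3639, 0.0365) = 0.3871
  → value = 0.3871
Under Łukasiewicz:
  ~α = 1 − 0.19 = 0.81
  ε | α = min(1, a+b) on (0.32, 0.19) = 0.51
  ~α & (ε | α) = max(0, a+b−1) on (0.81, 0.51) = 0.32
  ε & γ = max(0, a+b−1) on (0.32, 0.60) = 0.00
  α & (ε & γ) = max(0, a+b−1) on (0.19, 0.00) = 0.00
  (~α & (ε | α)) | (α & (ε & γ)) = min(1, a+b) on (0.32, 0.00) = 0.32
  → value = 0.3200
|0.3871 − 0.3200| = 0.067

0.067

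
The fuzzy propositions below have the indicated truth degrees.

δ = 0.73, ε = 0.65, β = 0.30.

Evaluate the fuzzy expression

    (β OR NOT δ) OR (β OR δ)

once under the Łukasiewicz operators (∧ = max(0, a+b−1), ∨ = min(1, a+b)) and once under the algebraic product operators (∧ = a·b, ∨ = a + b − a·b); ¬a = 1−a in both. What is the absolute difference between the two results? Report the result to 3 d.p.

0.097

Under Łukasiewicz:
  NOT δ = 1 − 0.73 = 0.27
  β OR NOT δ = min(1, a+b) on (0.30, 0.27) = 0.57
  β OR δ = min(1, a+b) on (0.30, 0.73) = 1.00
  (β OR NOT δ) OR (β OR δ) = min(1, a+b) on (0.57, 1.00) = 1.00
  → value = 1.0000
Under algebraic product:
  NOT δ = 1 − 0.7300 = 0.2700
  β OR NOT δ = a + b − a·b on (0.3000, 0.2700) = 0.4890
  β OR δ = a + b − a·b on (0.3000, 0.7300) = 0.8110
  (β OR NOT δ) OR (β OR δ) = a + b − a·b on (0.4890, 0.8110) = 0.9034
  → value = 0.9034
|1.0000 − 0.9034| = 0.097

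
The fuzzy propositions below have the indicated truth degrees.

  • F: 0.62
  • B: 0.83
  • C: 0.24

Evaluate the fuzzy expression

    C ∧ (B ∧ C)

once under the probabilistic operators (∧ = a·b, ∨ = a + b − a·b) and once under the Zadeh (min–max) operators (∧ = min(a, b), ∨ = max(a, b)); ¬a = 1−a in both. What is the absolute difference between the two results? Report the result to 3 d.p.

Under probabilistic:
  B ∧ C = a·b on (0.8300, 0.2400) = 0.1992
  C ∧ (B ∧ C) = a·b on (0.2400, 0.1992) = 0.0478
  → value = 0.0478
Under Zadeh (min–max):
  B ∧ C = min(a, b) on (0.83, 0.24) = 0.24
  C ∧ (B ∧ C) = min(a, b) on (0.24, 0.24) = 0.24
  → value = 0.2400
|0.0478 − 0.2400| = 0.192

0.192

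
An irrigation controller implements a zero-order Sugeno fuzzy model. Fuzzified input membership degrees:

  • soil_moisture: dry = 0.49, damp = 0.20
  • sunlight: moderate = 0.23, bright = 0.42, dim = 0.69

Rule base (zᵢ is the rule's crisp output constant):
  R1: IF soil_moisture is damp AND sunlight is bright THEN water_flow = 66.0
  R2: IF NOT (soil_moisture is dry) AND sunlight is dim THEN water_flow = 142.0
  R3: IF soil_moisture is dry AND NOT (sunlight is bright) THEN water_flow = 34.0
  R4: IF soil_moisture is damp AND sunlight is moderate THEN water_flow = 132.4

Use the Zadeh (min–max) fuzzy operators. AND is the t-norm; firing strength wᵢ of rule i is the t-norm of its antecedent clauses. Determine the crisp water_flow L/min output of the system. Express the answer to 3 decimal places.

R1 (z=66.0): damp=0.20, bright=0.42; AND[min(a, b)] → w = 0.20
R2 (z=142.0): ¬dry=1−0.49=0.51, dim=0.69; AND[min(a, b)] → w = 0.51
R3 (z=34.0): dry=0.49, ¬bright=1−0.42=0.58; AND[min(a, b)] → w = 0.49
R4 (z=132.4): damp=0.20, moderate=0.23; AND[min(a, b)] → w = 0.20
Weighted average = (0.20·66.0 + 0.51·142.0 + 0.49·34.0 + 0.20·132.4) / (0.20 + 0.51 + 0.49 + 0.20)
  = 128.7600 / 1.4000 = 91.971

91.971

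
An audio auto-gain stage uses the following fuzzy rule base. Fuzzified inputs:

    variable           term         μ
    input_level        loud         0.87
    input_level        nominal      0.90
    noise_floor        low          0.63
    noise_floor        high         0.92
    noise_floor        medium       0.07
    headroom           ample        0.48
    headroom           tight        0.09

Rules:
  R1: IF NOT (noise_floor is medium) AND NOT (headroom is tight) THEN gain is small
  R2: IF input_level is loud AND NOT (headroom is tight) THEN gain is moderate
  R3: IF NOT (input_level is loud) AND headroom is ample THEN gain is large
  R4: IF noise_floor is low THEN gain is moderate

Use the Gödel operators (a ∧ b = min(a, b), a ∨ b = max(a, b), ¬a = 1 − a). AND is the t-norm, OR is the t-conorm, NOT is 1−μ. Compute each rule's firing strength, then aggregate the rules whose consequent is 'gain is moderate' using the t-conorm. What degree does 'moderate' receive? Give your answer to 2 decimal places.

0.87

R1: ¬medium=1−0.07=0.93, ¬tight=1−0.09=0.91; AND[min(a, b)] → w = 0.91
R2: loud=0.87, ¬tight=1−0.09=0.91; AND[min(a, b)] → w = 0.87
R3: ¬loud=1−0.87=0.13, ample=0.48; AND[min(a, b)] → w = 0.13
R4: low=0.63 → w = 0.63
Rules with consequent 'moderate': {R2, R4} → strengths 0.87, 0.63
Aggregate via t-conorm [max(a, b)]: 0.87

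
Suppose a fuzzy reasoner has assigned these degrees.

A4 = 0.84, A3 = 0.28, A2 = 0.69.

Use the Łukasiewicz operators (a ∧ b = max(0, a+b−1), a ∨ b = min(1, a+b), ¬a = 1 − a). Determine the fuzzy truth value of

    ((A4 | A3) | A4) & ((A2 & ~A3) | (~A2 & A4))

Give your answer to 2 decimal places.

0.56

A4 | A3 = min(1, a+b) on (0.84, 0.28) = 1.00
(A4 | A3) | A4 = min(1, a+b) on (1.00, 0.84) = 1.00
~A3 = 1 − 0.28 = 0.72
A2 & ~A3 = max(0, a+b−1) on (0.69, 0.72) = 0.41
~A2 = 1 − 0.69 = 0.31
~A2 & A4 = max(0, a+b−1) on (0.31, 0.84) = 0.15
(A2 & ~A3) | (~A2 & A4) = min(1, a+b) on (0.41, 0.15) = 0.56
((A4 | A3) | A4) & ((A2 & ~A3) | (~A2 & A4)) = max(0, a+b−1) on (1.00, 0.56) = 0.56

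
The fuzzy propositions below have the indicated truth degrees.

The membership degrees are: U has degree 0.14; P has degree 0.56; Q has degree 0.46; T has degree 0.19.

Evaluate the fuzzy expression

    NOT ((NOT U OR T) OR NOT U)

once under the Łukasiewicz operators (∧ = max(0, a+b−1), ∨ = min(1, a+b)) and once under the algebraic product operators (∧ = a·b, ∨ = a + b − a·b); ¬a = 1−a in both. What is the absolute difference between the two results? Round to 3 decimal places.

0.016

Under Łukasiewicz:
  NOT U = 1 − 0.14 = 0.86
  NOT U OR T = min(1, a+b) on (0.86, 0.19) = 1.00
  NOT U = 1 − 0.14 = 0.86
  (NOT U OR T) OR NOT U = min(1, a+b) on (1.00, 0.86) = 1.00
  NOT ((NOT U OR T) OR NOT U) = 1 − 1.00 = 0.00
  → value = 0.0000
Under algebraic product:
  NOT U = 1 − 0.1400 = 0.8600
  NOT U OR T = a + b − a·b on (0.8600, 0.1900) = 0.8866
  NOT U = 1 − 0.1400 = 0.8600
  (NOT U OR T) OR NOT U = a + b − a·b on (0.8866, 0.8600) = 0.9841
  NOT ((NOT U OR T) OR NOT U) = 1 − 0.9841 = 0.0159
  → value = 0.0159
|0.0000 − 0.0159| = 0.016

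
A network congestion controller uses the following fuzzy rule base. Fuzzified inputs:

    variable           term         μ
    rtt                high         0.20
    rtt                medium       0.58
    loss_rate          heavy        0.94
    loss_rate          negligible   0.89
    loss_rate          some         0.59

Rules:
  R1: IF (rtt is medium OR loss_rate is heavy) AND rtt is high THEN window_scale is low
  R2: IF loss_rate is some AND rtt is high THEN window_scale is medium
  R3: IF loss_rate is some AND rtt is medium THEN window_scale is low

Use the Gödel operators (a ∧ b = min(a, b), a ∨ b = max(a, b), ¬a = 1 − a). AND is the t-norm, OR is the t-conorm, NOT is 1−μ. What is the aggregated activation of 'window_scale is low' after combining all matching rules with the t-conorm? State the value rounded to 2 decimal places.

0.58

R1: (medium=0.58 OR heavy=0.94) = 0.94; AND[min(a, b)] with high=0.20 → w = 0.20
R2: some=0.59, high=0.20; AND[min(a, b)] → w = 0.20
R3: some=0.59, medium=0.58; AND[min(a, b)] → w = 0.58
Rules with consequent 'low': {R1, R3} → strengths 0.20, 0.58
Aggregate via t-conorm [max(a, b)]: 0.58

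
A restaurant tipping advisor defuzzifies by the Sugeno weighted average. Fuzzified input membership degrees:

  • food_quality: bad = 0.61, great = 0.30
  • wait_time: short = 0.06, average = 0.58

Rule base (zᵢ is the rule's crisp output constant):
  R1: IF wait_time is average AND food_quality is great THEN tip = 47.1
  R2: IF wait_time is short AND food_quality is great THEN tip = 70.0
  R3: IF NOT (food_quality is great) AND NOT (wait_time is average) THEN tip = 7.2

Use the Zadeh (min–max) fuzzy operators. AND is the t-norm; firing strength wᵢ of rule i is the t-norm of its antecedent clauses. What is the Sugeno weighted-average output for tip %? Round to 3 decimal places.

27.377

R1 (z=47.1): average=0.58, great=0.30; AND[min(a, b)] → w = 0.30
R2 (z=70.0): short=0.06, great=0.30; AND[min(a, b)] → w = 0.06
R3 (z=7.2): ¬great=1−0.30=0.70, ¬average=1−0.58=0.42; AND[min(a, b)] → w = 0.42
Weighted average = (0.30·47.1 + 0.06·70.0 + 0.42·7.2) / (0.30 + 0.06 + 0.42)
  = 21.3540 / 0.7800 = 27.377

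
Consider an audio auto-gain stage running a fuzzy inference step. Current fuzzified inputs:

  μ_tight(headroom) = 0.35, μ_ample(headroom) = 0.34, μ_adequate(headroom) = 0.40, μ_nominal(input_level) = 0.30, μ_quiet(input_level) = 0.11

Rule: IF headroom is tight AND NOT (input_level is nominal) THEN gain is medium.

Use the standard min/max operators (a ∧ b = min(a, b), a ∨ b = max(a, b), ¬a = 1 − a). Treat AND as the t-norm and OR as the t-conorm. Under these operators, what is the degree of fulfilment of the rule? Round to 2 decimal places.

firing strength: tight=0.35, ¬nominal=1−0.30=0.70; AND[min(a, b)] → w = 0.35

0.35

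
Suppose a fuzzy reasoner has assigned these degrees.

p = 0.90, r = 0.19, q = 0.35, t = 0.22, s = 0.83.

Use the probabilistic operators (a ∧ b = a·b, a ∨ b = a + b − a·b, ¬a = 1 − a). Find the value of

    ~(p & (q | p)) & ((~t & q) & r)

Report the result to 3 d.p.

q | p = a + b − a·b on (0.3500, 0.9000) = 0.9350
p & (q | p) = a·b on (0.9000, 0.9350) = 0.8415
~(p & (q | p)) = 1 − 0.8415 = 0.1585
~t = 1 − 0.2200 = 0.7800
~t & q = a·b on (0.7800, 0.3500) = 0.2730
(~t & q) & r = a·b on (0.2730, 0.1900) = 0.0519
~(p & (q | p)) & ((~t & q) & r) = a·b on (0.1585, 0.0519) = 0.0082

0.008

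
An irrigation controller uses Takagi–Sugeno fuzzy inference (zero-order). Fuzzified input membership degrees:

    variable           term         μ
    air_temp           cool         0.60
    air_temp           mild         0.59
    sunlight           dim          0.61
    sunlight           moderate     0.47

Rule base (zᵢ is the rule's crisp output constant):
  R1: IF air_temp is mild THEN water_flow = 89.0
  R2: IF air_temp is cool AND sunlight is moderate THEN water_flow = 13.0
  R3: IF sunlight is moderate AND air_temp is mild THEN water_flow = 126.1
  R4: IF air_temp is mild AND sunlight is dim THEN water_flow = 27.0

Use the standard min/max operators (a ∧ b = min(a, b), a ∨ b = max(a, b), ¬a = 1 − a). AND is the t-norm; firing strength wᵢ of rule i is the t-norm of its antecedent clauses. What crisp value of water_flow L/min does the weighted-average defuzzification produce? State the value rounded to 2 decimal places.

63.12

R1 (z=89.0): mild=0.59 → w = 0.59
R2 (z=13.0): cool=0.60, moderate=0.47; AND[min(a, b)] → w = 0.47
R3 (z=126.1): moderate=0.47, mild=0.59; AND[min(a, b)] → w = 0.47
R4 (z=27.0): mild=0.59, dim=0.61; AND[min(a, b)] → w = 0.59
Weighted average = (0.59·89.0 + 0.47·13.0 + 0.47·126.1 + 0.59·27.0) / (0.59 + 0.47 + 0.47 + 0.59)
  = 133.8170 / 2.1200 = 63.12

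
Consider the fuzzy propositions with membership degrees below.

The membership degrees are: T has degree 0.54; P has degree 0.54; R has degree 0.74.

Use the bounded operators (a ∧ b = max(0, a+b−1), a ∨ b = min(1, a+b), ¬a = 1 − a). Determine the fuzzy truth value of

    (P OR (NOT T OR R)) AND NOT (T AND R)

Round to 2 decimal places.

0.72

NOT T = 1 − 0.54 = 0.46
NOT T OR R = min(1, a+b) on (0.46, 0.74) = 1.00
P OR (NOT T OR R) = min(1, a+b) on (0.54, 1.00) = 1.00
T AND R = max(0, a+b−1) on (0.54, 0.74) = 0.28
NOT (T AND R) = 1 − 0.28 = 0.72
(P OR (NOT T OR R)) AND NOT (T AND R) = max(0, a+b−1) on (1.00, 0.72) = 0.72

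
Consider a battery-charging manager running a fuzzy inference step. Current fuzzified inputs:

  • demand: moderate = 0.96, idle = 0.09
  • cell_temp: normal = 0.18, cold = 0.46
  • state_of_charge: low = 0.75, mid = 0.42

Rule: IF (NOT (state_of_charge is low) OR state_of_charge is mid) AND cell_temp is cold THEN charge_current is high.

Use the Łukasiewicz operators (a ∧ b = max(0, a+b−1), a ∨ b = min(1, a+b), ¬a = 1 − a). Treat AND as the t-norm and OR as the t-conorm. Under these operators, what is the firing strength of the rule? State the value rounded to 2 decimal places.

firing strength: (¬low=1−0.75=0.25 OR mid=0.42) = 0.67; AND[max(0, a+b−1)] with cold=0.46 → w = 0.13

0.13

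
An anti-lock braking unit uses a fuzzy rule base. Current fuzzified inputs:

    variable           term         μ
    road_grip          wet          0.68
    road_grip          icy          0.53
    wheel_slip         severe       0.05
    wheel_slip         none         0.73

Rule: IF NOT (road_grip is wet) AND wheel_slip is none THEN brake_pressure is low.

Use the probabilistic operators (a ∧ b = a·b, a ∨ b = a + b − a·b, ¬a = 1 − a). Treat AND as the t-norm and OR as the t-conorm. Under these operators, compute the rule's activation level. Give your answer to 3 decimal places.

0.234

firing strength: ¬wet=1−0.68=0.32, none=0.73; AND[a·b] → w = 0.2336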